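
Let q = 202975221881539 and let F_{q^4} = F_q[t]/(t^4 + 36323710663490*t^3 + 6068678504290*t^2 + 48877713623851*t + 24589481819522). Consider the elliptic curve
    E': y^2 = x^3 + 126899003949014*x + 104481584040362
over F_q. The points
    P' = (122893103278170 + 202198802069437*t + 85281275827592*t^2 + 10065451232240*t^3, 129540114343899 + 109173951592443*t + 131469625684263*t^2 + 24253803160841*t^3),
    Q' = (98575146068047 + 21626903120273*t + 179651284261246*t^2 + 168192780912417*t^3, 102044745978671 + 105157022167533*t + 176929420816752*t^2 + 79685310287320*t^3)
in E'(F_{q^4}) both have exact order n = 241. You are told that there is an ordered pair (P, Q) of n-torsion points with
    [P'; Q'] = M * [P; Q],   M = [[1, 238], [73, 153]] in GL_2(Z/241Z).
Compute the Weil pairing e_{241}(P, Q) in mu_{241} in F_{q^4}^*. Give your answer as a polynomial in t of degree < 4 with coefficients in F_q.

78218296709614 + 185107551204372*t + 46795754599969*t^2 + 115524108193588*t^3

e_{241}(aP+bQ,cP+dQ) = e_{241}(P,Q)^(ad-bc); with (a,b,c,d)=(1,238,73,153) this gives the det-241 law.
Inverting 131 mod 241: 46. Thus e_{241}(P,Q) = e(P',Q')^{46}.
Miller loop for e_{241} over F_{202975221881539^4}: bits of 241 = 11110001; 7 double steps + 4 add steps, l/v at each.
f_P(D_Q)/f_Q(D_P) = 54158830818272 + 36786529906873*t + 51926332823029*t^2 + 20957851287480*t^3.
Thus e_{241}(P,Q) = 78218296709614 + 185107551204372*t + 46795754599969*t^2 + 115524108193588*t^3.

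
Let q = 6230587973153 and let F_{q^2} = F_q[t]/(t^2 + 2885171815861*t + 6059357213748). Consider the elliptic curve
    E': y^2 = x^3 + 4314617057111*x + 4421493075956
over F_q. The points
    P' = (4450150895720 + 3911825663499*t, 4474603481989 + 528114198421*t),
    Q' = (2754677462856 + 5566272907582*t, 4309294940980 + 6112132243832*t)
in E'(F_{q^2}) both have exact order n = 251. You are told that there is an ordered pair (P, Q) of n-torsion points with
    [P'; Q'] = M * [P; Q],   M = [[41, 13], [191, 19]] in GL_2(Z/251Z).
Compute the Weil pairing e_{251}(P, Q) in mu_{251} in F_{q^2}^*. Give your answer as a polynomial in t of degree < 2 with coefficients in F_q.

The 251-Weil pairing on E[251] over F_{6230587973153} is alternating-bilinear: e_{251}(P',Q') = e_{251}(P,Q)^det(M).
det M = 41*19 - 13*191 = -1704 = 53 (mod 251); 53^{-1} = 90 (mod 251).
n = 251 = (11111011)_2 (8 bits, wt 7); accumulate f_{251,P'}(Q'+S)/f_{251,P'}(S) along the 7-step ladder.
So e_{251}(P',Q') = 3467530220137 + 3113337867654*t.
e_{251}(P,Q) = (3467530220137 + 3113337867654*t)^{90} = 4985092843135 + 3464025960281*t.

4985092843135 + 3464025960281*t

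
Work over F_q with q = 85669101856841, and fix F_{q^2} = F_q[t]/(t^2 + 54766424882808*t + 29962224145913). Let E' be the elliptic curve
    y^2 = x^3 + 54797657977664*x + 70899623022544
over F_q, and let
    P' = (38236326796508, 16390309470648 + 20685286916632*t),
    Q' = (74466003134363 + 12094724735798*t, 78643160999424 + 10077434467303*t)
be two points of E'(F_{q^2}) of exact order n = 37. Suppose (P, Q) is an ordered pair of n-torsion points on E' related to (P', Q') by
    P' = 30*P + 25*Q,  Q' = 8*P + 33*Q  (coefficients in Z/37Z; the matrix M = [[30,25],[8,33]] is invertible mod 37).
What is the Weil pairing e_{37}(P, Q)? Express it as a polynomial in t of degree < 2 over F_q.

Since e_{37}(P,P)=e_{37}(Q,Q)=1 and e_{37}(Q,P)=e_{37}(P,Q)^{-1}, expanding e_{37}(30*P + 25*Q,8*P + 33*Q) leaves e(P,Q)^det(M).
Hence e(P,Q) = e(P',Q')^{20} where 20 = 13^{-1} mod 37.
Double-and-add over 100101: 6-1 doublings, 3-1 additions; each step l_{T,T}/v_{2T} or l_{T,P'}/v at Q'+S for random S.
Miller gives e_{37}(P',Q') = 63682998631145 + 24414606756003*t in F_{85669101856841^2}.
(63682998631145 + 24414606756003*t)^{20} mod (85669101856841,f) = 45063230760554 + 2577083522237*t.

45063230760554 + 2577083522237*t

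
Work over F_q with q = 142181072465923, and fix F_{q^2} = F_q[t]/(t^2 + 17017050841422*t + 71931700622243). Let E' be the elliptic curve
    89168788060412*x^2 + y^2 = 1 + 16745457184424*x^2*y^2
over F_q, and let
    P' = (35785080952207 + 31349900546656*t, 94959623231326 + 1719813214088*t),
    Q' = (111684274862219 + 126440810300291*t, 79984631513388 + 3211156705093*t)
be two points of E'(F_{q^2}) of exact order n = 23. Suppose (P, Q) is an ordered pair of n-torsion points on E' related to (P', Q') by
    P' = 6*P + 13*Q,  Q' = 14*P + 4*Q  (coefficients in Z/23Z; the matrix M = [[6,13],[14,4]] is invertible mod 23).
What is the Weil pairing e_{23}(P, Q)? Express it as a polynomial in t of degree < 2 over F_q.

134978487635065 + 122731934468359*t

Since e_{23}(P,P)=e_{23}(Q,Q)=1 and e_{23}(Q,P)=e_{23}(P,Q)^{-1}, expanding e_{23}(6*P + 13*Q,14*P + 4*Q) leaves e(P,Q)^det(M).
6*4 - 13*14 = -158; reduced mod 23: det = 3, inverse 8.
Map (x,y)_Ed via u=(1+y)/(1-y), v=(1+y)/((1-y)x) to Montgomery A=112659694020371,B=109594570941228; then to (a',b')=(64804618508455,133169720365851).
Double-and-add over 10111: 5-1 doublings, 4-1 additions; each step l_{T,T}/v_{2T} or l_{T,P'}/v at Q'+S for random S.
e_{23}(P',Q') = 7385706069960 + 44988353030527*t.
e_{23}(P,Q) = (7385706069960 + 44988353030527*t)^{8} = 134978487635065 + 122731934468359*t.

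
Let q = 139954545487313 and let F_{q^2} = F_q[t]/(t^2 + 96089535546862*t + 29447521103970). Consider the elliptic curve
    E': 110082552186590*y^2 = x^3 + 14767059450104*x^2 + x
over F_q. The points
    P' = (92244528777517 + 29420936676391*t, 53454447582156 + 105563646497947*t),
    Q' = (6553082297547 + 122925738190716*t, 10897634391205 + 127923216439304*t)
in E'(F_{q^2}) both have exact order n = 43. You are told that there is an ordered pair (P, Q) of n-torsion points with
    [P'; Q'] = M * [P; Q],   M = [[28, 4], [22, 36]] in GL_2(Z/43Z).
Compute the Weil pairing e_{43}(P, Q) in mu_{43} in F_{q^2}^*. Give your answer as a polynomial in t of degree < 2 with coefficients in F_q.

Alternating bilinearity on E[43] (values in mu_{43} in F_{139954545487313^2}) gives e(P',Q') = e(P,Q)^det(M).
So e_{43}(P,Q) = e_{43}(P',Q')^{38}, since 17*38 = 1 mod 43.
Set x_W=65851284347376*u+119109915851505, y_W=65851284347376*v; then E': y_W^2=x_W^3+51995300776230*x_W+95540117007643.
Build f_{43,P'} and f_{43,Q'} via the 6-bit ladder of 43=101011_2; evaluate at shifted divisors; quotient in F_{139954545487313^2}.
Result: e(P',Q') = 31792653888341 + 98712801399470*t.
Raise to 38: e(P,Q) = 66357303572265 + 137015939862955*t in mu_{43}.

66357303572265 + 137015939862955*t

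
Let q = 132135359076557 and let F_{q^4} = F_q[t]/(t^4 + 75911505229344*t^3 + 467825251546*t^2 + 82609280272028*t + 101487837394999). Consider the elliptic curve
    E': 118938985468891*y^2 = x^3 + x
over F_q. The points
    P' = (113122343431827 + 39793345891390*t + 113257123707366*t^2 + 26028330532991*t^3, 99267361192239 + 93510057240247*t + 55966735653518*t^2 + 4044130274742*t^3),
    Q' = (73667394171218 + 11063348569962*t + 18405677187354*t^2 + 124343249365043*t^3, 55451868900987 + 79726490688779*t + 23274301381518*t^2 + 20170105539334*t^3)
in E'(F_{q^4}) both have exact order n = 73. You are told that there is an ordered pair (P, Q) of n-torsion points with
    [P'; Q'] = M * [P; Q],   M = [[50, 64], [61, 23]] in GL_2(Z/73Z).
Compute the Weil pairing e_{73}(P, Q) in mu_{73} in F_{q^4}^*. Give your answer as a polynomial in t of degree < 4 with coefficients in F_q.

94551296565506 + 53437294475522*t + 69659922412590*t^2 + 43784222878902*t^3

e_{73}(aP+bQ,cP+dQ) = e_{73}(P,Q)^(ad-bc); with (a,b,c,d)=(50,64,61,23) this gives the det-73 law.
So e_{73}(P,Q) = e_{73}(P',Q')^{11}, since 20*11 = 1 mod 73.
Montgomery->Weierstrass: x_W = 36998006379408*x, y_W=36998006379408*y on F_{132135359076557}; lands on y^2=x^3+24504863684757*x.
Miller loop for e_{73} over F_{132135359076557^4}: bits of 73 = 1001001; 6 double steps + 2 add steps, l/v at each.
e_{73}(P',Q') = 81266364921928 + 51344501747066*t + 57142983678682*t^2 + 50015673029723*t^3.
Finally e_{73}(P,Q) = 94551296565506 + 53437294475522*t + 69659922412590*t^2 + 43784222878902*t^3.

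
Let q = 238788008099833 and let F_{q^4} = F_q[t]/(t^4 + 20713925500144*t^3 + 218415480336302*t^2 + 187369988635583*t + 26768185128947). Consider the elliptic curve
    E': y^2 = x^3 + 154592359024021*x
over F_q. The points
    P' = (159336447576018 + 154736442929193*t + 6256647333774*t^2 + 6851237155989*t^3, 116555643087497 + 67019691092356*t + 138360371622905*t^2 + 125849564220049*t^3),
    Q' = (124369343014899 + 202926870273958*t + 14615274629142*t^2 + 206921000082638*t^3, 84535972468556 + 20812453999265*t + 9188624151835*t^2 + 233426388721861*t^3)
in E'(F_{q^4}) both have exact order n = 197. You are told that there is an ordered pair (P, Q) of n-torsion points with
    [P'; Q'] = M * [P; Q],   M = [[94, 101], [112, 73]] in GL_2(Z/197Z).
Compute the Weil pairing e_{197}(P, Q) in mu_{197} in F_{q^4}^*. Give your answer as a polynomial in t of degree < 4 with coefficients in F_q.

Since e_{197}(P,P)=e_{197}(Q,Q)=1 and e_{197}(Q,P)=e_{197}(P,Q)^{-1}, expanding e_{197}(94*P + 101*Q,112*P + 73*Q) leaves e(P,Q)^det(M).
Hence e(P,Q) = e(P',Q')^{90} where 90 = 81^{-1} mod 197.
Build f_{197,P'} and f_{197,Q'} via the 8-bit ladder of 197=11000101_2; evaluate at shifted divisors; quotient in F_{238788008099833^4}.
Miller gives e_{197}(P',Q') = 95794939292088 + 207823942307072*t + 45799142039549*t^2 + 204605563589220*t^3 in F_{238788008099833^4}.
Raise to 90: e(P,Q) = 189816088668812 + 27097437982109*t + 72186064139578*t^2 + 10804663401863*t^3 in mu_{197}.

189816088668812 + 27097437982109*t + 72186064139578*t^2 + 10804663401863*t^3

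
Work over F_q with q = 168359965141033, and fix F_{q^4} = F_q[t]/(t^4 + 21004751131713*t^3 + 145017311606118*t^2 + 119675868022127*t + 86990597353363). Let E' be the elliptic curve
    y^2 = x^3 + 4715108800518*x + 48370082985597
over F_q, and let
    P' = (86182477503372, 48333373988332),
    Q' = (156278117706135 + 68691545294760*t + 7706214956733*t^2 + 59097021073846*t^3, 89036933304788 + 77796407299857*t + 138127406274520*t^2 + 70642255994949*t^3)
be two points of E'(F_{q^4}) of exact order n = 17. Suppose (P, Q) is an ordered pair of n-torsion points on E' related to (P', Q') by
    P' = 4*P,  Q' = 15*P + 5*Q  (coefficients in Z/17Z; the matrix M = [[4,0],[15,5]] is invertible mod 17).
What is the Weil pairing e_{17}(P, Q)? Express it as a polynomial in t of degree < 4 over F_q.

Alternating bilinearity on E[17] (values in mu_{17} in F_{168359965141033^4}) gives e(P',Q') = e(P,Q)^det(M).
det M = 4*5 - 0*15 = 20 = 3 (mod 17); 3^{-1} = 6 (mod 17).
Run Miller on y^2=x^3+4715108800518*x+48370082985597 over F_{168359965141033}: ladder 10001 (5 bits); e = f_P(D_Q)/f_Q(D_P).
Result: e(P',Q') = 61098455277036 + 46998707090528*t + 72289712316940*t^2 + 30397087985595*t^3.
Hence e(P,Q) = 101137269448490 + 13023873730544*t + 18023496470985*t^2 + 154054141139539*t^3 in F_{168359965141033^4}^*.

101137269448490 + 13023873730544*t + 18023496470985*t^2 + 154054141139539*t^3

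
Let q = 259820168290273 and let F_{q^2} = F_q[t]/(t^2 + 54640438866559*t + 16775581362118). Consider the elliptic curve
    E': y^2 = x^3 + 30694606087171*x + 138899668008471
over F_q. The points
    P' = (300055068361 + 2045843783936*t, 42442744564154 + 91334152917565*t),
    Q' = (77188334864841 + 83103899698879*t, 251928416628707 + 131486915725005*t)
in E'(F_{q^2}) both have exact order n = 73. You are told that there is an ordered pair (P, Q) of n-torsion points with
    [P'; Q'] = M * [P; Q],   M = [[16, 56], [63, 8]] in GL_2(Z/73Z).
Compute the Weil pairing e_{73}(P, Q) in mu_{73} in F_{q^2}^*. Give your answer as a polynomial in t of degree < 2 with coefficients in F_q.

Since e_{73}(P,P)=e_{73}(Q,Q)=1 and e_{73}(Q,P)=e_{73}(P,Q)^{-1}, expanding e_{73}(16*P + 56*Q,63*P + 8*Q) leaves e(P,Q)^det(M).
det M = 16*8 - 56*63 = -3400 = 31 (mod 73); 31^{-1} = 33 (mod 73).
7-bit Miller (1001001) on E'/F_{259820168290273} with a'=30694606087171, b'=138899668008471: accumulate tangent/chord ratios at Q'+S and P'+S'.
Miller gives e_{73}(P',Q') = 123913947251382 + 259780641710153*t in F_{259820168290273^2}.
e_{73}(P,Q) = (123913947251382 + 259780641710153*t)^{33} = 218988834595158 + 259400762123001*t.

218988834595158 + 259400762123001*t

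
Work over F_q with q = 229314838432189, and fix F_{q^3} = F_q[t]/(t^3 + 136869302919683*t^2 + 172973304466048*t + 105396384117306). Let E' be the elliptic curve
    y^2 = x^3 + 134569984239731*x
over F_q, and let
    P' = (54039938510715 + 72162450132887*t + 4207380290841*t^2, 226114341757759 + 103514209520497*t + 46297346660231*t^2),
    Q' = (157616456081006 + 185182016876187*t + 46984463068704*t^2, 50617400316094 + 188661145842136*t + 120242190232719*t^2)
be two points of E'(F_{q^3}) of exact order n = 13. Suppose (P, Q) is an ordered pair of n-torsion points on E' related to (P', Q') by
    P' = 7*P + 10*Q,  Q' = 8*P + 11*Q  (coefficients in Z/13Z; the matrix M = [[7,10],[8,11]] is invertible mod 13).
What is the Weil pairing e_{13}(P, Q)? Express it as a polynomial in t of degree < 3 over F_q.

Since e_{13}(P,P)=e_{13}(Q,Q)=1 and e_{13}(Q,P)=e_{13}(P,Q)^{-1}, expanding e_{13}(7*P + 10*Q,8*P + 11*Q) leaves e(P,Q)^det(M).
det(M) mod 13 = 10; its inverse in (Z/13)^* is 4 (check: 10*4 mod 13 = 1).
4-bit Miller (1101) on E'/F_{229314838432189} with a'=134569984239731, b'=0: accumulate tangent/chord ratios at Q'+S and P'+S'.
Result: e(P',Q') = 7438969825495 + 153911194889168*t + 109540665726496*t^2.
Thus e_{13}(P,Q) = 218308722334649 + 161428513772231*t + 175391736287673*t^2.

218308722334649 + 161428513772231*t + 175391736287673*t^2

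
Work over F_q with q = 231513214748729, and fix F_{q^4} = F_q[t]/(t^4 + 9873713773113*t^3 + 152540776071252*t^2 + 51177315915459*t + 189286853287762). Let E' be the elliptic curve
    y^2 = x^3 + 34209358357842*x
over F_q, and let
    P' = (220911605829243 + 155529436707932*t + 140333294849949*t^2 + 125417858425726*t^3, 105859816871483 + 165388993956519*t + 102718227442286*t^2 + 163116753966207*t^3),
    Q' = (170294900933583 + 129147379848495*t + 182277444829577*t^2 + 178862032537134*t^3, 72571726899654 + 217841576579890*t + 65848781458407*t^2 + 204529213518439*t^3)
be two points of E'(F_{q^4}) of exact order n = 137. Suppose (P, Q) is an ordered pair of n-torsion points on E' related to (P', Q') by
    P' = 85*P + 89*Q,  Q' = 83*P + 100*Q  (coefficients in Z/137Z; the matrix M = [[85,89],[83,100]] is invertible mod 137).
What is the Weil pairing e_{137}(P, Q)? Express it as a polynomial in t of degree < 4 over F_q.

The 137-Weil pairing on E[137] over F_{231513214748729} is alternating-bilinear: e_{137}(P',Q') = e_{137}(P,Q)^det(M).
So e_{137}(P,Q) = e_{137}(P',Q')^{129}, since 17*129 = 1 mod 137.
n = 137 = (10001001)_2 (8 bits, wt 3); accumulate f_{137,P'}(Q'+S)/f_{137,P'}(S) along the 7-step ladder.
f_P(D_Q)/f_Q(D_P) = 130721293218962 + 20083879886218*t + 170628864086201*t^2 + 1869130003965*t^3.
e_{137}(P,Q) = (130721293218962 + 20083879886218*t + 170628864086201*t^2 + 1869130003965*t^3)^{129} = 5691232257506 + 102825761120694*t + 175493390619424*t^2 + 40371802319493*t^3.

5691232257506 + 102825761120694*t + 175493390619424*t^2 + 40371802319493*t^3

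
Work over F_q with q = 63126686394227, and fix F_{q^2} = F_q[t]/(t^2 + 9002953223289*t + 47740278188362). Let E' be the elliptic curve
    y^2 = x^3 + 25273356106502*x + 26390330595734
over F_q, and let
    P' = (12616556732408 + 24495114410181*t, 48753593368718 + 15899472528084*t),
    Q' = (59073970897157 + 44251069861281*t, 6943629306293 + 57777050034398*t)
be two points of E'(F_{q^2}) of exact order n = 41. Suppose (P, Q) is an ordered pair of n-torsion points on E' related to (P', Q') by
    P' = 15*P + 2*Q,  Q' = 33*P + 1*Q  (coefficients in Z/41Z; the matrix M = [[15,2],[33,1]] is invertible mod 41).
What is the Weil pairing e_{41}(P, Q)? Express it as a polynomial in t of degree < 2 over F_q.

12686917101035 + 34282763042608*t

The 41-Weil pairing on E[41] over F_{63126686394227} is alternating-bilinear: e_{41}(P',Q') = e_{41}(P,Q)^det(M).
det M = 15*1 - 2*33 = -51 = 31 (mod 41); 31^{-1} = 4 (mod 41).
Miller loop for e_{41} over F_{63126686394227^2}: bits of 41 = 101001; 5 double steps + 2 add steps, l/v at each.
e_{41}(P',Q') = 17531857996253 + 38358389661933*t.
Hence e(P,Q) = 12686917101035 + 34282763042608*t in F_{63126686394227^2}^*.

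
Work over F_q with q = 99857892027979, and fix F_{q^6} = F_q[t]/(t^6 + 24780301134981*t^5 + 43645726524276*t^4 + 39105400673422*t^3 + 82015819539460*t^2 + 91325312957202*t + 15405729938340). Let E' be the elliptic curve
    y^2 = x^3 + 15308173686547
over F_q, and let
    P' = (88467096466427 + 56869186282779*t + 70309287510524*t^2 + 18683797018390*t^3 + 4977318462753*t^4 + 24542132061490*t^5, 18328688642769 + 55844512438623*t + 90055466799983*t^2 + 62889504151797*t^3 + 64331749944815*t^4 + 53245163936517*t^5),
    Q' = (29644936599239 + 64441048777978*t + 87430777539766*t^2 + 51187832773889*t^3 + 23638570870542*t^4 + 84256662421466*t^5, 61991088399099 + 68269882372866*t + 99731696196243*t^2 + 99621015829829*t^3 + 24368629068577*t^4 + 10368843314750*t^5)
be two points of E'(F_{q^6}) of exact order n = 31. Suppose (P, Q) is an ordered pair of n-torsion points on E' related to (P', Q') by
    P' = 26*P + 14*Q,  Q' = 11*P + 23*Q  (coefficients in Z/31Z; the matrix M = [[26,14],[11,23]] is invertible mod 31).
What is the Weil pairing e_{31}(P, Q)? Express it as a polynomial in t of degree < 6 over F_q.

13064511914797 + 86636652724148*t + 38450002332057*t^2 + 22793164639044*t^3 + 85697697612377*t^4 + 68571943450537*t^5

e_{31}(aP+bQ,cP+dQ) = e_{31}(P,Q)^(ad-bc); with (a,b,c,d)=(26,14,11,23) this gives the det-31 law.
det M = 26*23 - 14*11 = 444 = 10 (mod 31); 10^{-1} = 28 (mod 31).
Build f_{31,P'} and f_{31,Q'} via the 5-bit ladder of 31=11111_2; evaluate at shifted divisors; quotient in F_{99857892027979^6}.
e_{31}(P',Q') = 32665897488018 + 43549562132999*t + 70622919946066*t^2 + 16804481905517*t^3 + 91006238775772*t^4 + 3390206379207*t^5.
Finally e_{31}(P,Q) = 13064511914797 + 86636652724148*t + 38450002332057*t^2 + 22793164639044*t^3 + 85697697612377*t^4 + 68571943450537*t^5.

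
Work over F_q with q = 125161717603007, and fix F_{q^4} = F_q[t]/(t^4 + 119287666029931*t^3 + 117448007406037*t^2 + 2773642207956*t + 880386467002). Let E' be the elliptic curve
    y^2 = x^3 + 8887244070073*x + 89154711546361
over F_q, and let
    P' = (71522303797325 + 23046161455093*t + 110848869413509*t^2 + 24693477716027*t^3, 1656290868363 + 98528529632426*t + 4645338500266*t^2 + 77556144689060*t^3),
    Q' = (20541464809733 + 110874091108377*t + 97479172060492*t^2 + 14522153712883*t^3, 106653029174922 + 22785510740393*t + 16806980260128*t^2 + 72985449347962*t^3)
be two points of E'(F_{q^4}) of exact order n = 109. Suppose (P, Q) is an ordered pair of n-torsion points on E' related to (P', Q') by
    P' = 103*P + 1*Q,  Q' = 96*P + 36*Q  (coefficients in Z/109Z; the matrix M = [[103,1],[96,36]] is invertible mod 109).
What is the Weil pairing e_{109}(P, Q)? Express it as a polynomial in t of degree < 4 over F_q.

e_{109} is bilinear + alternating on E[109], so e_{109}(103*P + 1*Q, 96*P + 36*Q) = e_{109}(P,Q)^(103*36-1*96).
103*36 - 1*96 = 3612; reduced mod 109: det = 15, inverse 80.
Miller loop for e_{109} over F_{125161717603007^4}: bits of 109 = 1101101; 6 double steps + 4 add steps, l/v at each.
Miller gives e_{109}(P',Q') = 111489063754931 + 65538336827808*t + 45526426273351*t^2 + 75971284609743*t^3 in F_{125161717603007^4}.
e_{109}(P,Q) = (111489063754931 + 65538336827808*t + 45526426273351*t^2 + 75971284609743*t^3)^{80} = 108856788098601 + 42230077266724*t + 8583601851155*t^2 + 39860767241217*t^3.

108856788098601 + 42230077266724*t + 8583601851155*t^2 + 39860767241217*t^3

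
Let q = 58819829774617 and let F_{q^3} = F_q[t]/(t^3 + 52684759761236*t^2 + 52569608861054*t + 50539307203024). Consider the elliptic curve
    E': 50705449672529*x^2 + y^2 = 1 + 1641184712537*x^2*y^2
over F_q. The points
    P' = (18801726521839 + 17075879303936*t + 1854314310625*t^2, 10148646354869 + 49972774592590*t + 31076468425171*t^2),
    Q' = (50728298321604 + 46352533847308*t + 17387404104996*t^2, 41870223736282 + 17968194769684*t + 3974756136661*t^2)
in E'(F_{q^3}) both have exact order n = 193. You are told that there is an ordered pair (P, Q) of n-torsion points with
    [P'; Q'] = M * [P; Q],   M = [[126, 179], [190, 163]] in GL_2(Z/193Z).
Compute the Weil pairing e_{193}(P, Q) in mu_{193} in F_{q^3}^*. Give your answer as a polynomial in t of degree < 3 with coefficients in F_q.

e_{193} is bilinear + alternating on E[193], so e_{193}(126*P + 179*Q, 190*P + 163*Q) = e_{193}(P,Q)^(126*163-179*190).
So e_{193}(P,Q) = e_{193}(P',Q')^{127}, since 38*127 = 1 mod 193.
Map (x,y)_Ed via u=(1+y)/(1-y), v=(1+y)/((1-y)x) to Montgomery A=7359538447837,B=11278891488199; then to (a',b')=(11943319209963,57567426127500).
Miller loop for e_{193} over F_{58819829774617^3}: bits of 193 = 11000001; 7 double steps + 2 add steps, l/v at each.
e_{193}(P',Q') = 52234249471350 + 7815044263009*t + 35274342826076*t^2.
Raise to 127: e(P,Q) = 9541805258666 + 9376799416580*t + 58282315208525*t^2 in mu_{193}.

9541805258666 + 9376799416580*t + 58282315208525*t^2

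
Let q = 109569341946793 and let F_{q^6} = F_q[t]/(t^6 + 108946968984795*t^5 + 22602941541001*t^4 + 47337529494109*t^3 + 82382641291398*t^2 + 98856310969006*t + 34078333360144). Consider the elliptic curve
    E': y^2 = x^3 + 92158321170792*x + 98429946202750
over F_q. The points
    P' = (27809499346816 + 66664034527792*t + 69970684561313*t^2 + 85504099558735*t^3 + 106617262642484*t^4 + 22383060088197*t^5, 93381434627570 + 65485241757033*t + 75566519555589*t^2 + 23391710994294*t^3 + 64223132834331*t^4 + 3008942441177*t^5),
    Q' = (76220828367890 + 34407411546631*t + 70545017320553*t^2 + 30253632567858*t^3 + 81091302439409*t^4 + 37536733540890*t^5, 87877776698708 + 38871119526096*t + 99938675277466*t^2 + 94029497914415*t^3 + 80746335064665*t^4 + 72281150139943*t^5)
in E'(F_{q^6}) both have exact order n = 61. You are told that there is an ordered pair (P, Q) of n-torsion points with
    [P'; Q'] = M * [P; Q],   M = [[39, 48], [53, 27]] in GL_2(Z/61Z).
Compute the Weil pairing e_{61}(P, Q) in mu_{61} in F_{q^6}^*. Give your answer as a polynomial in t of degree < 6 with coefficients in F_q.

80009509369833 + 90179072881081*t + 36064737516051*t^2 + 55430654932521*t^3 + 96058249846919*t^4 + 98305016136220*t^5

Since e_{61}(P,P)=e_{61}(Q,Q)=1 and e_{61}(Q,P)=e_{61}(P,Q)^{-1}, expanding e_{61}(39*P + 48*Q,53*P + 27*Q) leaves e(P,Q)^det(M).
39*27 - 48*53 = -1491; reduced mod 61: det = 34, inverse 9.
Build f_{61,P'} and f_{61,Q'} via the 6-bit ladder of 61=111101_2; evaluate at shifted divisors; quotient in F_{109569341946793^6}.
f_P(D_Q)/f_Q(D_P) = 60382952801171 + 104626800114613*t + 19480243398185*t^2 + 86877264261258*t^3 + 83133243271822*t^4 + 71745134334768*t^5.
Raise to 9: e(P,Q) = 80009509369833 + 90179072881081*t + 36064737516051*t^2 + 55430654932521*t^3 + 96058249846919*t^4 + 98305016136220*t^5 in mu_{61}.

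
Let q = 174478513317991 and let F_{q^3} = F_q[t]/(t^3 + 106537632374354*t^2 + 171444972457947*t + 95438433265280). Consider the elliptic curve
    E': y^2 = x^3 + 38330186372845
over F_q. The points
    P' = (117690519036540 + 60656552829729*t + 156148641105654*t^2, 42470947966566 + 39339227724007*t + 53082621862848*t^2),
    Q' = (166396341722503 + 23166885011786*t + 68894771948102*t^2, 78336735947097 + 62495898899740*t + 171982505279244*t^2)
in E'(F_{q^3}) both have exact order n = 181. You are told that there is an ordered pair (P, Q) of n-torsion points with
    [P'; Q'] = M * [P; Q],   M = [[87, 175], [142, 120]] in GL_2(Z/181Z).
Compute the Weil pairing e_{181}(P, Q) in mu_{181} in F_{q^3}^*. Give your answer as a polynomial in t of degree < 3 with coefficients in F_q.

Under M = [[87,175],[142,120]] in GL_2(Z/181), e_{181}(P',Q') = e_{181}(P,Q)^(87*120-175*142 mod 181).
87*120 - 175*142 = -14410; reduced mod 181: det = 70, inverse 75.
Build f_{181,P'} and f_{181,Q'} via the 8-bit ladder of 181=10110101_2; evaluate at shifted divisors; quotient in F_{174478513317991^3}.
Miller gives e_{181}(P',Q') = 134662236666907 + 41894118747975*t + 77217789097482*t^2 in F_{174478513317991^3}.
Thus e_{181}(P,Q) = 19797413775278 + 39437087542045*t + 135589157534877*t^2.

19797413775278 + 39437087542045*t + 135589157534877*t^2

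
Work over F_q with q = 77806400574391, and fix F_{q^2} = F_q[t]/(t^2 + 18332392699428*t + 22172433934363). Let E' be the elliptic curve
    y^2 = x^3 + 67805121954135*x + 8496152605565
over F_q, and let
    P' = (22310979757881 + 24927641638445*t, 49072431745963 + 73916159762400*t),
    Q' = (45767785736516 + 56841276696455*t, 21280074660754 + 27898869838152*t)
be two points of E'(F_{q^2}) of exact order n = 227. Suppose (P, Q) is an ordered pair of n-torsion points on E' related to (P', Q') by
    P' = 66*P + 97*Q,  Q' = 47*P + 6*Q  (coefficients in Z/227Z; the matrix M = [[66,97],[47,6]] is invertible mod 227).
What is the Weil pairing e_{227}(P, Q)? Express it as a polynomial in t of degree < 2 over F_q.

Under M = [[66,97],[47,6]] in GL_2(Z/227), e_{227}(P',Q') = e_{227}(P,Q)^(66*6-97*47 mod 227).
Hence e(P,Q) = e(P',Q')^{56} where 56 = 150^{-1} mod 227.
Double-and-add over 11100011: 8-1 doublings, 5-1 additions; each step l_{T,T}/v_{2T} or l_{T,P'}/v at Q'+S for random S.
The quotient is 46406473230763 + 63735369861619*t.
Raise to 56: e(P,Q) = 49969298441300 + 10732649122287*t in mu_{227}.

49969298441300 + 10732649122287*t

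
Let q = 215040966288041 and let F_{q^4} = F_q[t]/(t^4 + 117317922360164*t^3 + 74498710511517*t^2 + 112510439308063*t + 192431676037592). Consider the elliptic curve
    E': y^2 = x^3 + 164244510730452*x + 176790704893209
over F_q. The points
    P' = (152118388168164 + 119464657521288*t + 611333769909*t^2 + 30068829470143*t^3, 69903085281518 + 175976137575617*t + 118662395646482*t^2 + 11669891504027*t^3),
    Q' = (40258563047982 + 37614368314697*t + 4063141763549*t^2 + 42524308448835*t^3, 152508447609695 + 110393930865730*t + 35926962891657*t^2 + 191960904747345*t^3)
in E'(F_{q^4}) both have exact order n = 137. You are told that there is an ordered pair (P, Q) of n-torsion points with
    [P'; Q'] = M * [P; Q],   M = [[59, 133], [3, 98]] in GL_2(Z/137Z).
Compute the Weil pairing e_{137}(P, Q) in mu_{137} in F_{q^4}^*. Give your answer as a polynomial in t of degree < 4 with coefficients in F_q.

The 137-Weil pairing on E[137] over F_{215040966288041} is alternating-bilinear: e_{137}(P',Q') = e_{137}(P,Q)^det(M).
Hence e(P,Q) = e(P',Q')^{24} where 24 = 40^{-1} mod 137.
Run Miller on y^2=x^3+164244510730452*x+176790704893209 over F_{215040966288041}: ladder 10001001 (8 bits); e = f_P(D_Q)/f_Q(D_P).
Miller gives e_{137}(P',Q') = 2204740097504 + 74830059936837*t + 54595789033909*t^2 + 188432519619243*t^3 in F_{215040966288041^4}.
Finally e_{137}(P,Q) = 89950614182788 + 127089346588610*t + 212216398337289*t^2 + 35450316413456*t^3.

89950614182788 + 127089346588610*t + 212216398337289*t^2 + 35450316413456*t^3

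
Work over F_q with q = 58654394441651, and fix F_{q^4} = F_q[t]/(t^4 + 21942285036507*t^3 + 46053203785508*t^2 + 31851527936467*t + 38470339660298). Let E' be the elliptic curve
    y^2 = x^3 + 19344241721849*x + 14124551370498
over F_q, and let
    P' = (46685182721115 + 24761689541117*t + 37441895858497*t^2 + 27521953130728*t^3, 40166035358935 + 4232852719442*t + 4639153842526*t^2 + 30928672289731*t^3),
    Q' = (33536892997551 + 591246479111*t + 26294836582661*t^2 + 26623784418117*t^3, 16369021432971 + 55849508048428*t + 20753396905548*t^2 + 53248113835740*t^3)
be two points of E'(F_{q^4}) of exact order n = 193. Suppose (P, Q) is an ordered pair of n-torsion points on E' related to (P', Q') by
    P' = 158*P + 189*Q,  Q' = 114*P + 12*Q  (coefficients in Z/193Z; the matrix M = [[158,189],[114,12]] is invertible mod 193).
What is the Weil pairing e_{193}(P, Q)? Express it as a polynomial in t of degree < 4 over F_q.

Since e_{193}(P,P)=e_{193}(Q,Q)=1 and e_{193}(Q,P)=e_{193}(P,Q)^{-1}, expanding e_{193}(158*P + 189*Q,114*P + 12*Q) leaves e(P,Q)^det(M).
Inverting 36 mod 193: 59. Thus e_{193}(P,Q) = e(P',Q')^{59}.
n = 193 = (11000001)_2 (8 bits, wt 3); accumulate f_{193,P'}(Q'+S)/f_{193,P'}(S) along the 7-step ladder.
e_{193}(P',Q') = 57176388089753 + 41566750503168*t + 14392422535933*t^2 + 10664175430322*t^3.
Finally e_{193}(P,Q) = 2094738671747 + 32763260976069*t + 31361695518113*t^2 + 55223248824958*t^3.

2094738671747 + 32763260976069*t + 31361695518113*t^2 + 55223248824958*t^3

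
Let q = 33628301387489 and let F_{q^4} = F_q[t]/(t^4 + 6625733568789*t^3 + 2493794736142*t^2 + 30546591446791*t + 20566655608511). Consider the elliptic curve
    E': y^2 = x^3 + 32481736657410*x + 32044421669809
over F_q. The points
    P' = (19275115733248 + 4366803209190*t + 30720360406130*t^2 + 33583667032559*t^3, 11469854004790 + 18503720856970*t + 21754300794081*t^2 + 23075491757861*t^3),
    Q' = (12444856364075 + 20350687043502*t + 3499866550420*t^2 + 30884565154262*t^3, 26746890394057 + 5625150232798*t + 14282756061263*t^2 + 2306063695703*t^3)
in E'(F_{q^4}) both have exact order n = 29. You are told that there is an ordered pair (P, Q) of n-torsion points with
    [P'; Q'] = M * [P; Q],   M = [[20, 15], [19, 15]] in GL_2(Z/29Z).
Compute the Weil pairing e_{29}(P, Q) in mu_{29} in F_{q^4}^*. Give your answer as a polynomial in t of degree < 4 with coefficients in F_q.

30733386963909 + 26741542773106*t + 16382877860180*t^2 + 496815500350*t^3

e_{29}(aP+bQ,cP+dQ) = e_{29}(P,Q)^(ad-bc); with (a,b,c,d)=(20,15,19,15) this gives the det-29 law.
Hence e(P,Q) = e(P',Q')^{2} where 2 = 15^{-1} mod 29.
n = 29 = (11101)_2 (5 bits, wt 4); accumulate f_{29,P'}(Q'+S)/f_{29,P'}(S) along the 4-step ladder.
f_P(D_Q)/f_Q(D_P) = 30489695571985 + 9834307885833*t + 23059445037779*t^2 + 2565599871464*t^3.
Hence e(P,Q) = 30733386963909 + 26741542773106*t + 16382877860180*t^2 + 496815500350*t^3 in F_{33628301387489^4}^*.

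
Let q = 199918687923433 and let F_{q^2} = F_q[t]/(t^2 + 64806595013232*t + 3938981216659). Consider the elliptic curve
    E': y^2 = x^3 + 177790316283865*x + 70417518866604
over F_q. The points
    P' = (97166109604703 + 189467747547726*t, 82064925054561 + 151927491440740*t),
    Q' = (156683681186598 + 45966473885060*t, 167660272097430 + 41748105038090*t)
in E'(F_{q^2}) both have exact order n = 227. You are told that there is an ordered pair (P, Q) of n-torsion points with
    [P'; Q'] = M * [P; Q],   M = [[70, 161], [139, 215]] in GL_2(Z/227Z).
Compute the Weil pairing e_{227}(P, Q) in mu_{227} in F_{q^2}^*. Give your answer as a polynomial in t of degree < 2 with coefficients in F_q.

Since e_{227}(P,P)=e_{227}(Q,Q)=1 and e_{227}(Q,P)=e_{227}(P,Q)^{-1}, expanding e_{227}(70*P + 161*Q,139*P + 215*Q) leaves e(P,Q)^det(M).
70*215 - 161*139 = -7329; reduced mod 227: det = 162, inverse 220.
Miller loop for e_{227} over F_{199918687923433^2}: bits of 227 = 11100011; 7 double steps + 4 add steps, l/v at each.
So e_{227}(P',Q') = 45590360713613 + 83408990767095*t.
Thus e_{227}(P,Q) = 29485315109366 + 105576482717427*t.

29485315109366 + 105576482717427*t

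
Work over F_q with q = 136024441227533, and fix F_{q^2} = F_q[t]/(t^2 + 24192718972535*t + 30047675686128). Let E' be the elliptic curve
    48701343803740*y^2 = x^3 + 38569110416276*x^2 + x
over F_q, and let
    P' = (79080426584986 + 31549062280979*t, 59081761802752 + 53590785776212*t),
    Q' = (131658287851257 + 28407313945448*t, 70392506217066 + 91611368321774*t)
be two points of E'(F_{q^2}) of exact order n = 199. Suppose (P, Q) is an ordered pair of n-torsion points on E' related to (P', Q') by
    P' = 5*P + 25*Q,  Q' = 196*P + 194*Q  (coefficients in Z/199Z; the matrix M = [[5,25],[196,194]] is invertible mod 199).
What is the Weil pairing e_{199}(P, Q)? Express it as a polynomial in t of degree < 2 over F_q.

The 199-Weil pairing on E[199] over F_{136024441227533} is alternating-bilinear: e_{199}(P',Q') = e_{199}(P,Q)^det(M).
So e_{199}(P,Q) = e_{199}(P',Q')^{4}, since 50*4 = 1 mod 199.
(x,y)|->(55877117122604x+74611843523501,55877117122604y) sends E' to y^2=x^3+47308057977192*x+42575756703670.
Miller loop for e_{199} over F_{136024441227533^2}: bits of 199 = 11000111; 7 double steps + 4 add steps, l/v at each.
Result: e(P',Q') = 11949510686092 + 73283067370982*t.
Thus e_{199}(P,Q) = 44106911380511 + 112819498482479*t.

44106911380511 + 112819498482479*t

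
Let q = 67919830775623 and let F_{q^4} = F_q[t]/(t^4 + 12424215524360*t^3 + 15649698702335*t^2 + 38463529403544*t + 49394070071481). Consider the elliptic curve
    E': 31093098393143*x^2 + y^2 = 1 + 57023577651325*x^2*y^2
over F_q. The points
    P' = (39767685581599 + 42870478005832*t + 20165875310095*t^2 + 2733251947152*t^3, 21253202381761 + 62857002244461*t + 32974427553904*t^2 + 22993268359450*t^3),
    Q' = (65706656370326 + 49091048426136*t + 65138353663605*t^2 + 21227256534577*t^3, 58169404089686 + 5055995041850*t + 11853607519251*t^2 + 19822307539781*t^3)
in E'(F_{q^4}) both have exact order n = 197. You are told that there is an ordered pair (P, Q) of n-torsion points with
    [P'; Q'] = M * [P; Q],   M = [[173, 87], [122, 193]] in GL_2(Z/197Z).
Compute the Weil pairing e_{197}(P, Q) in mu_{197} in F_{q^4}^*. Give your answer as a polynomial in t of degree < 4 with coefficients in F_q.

Alternating bilinearity on E[197] (values in mu_{197} in F_{67919830775623^4}) gives e(P',Q') = e(P,Q)^det(M).
Hence e(P,Q) = e(P',Q')^{110} where 110 = 120^{-1} mod 197.
Edwards a_E,d_E -> Montgomery A=57615424632227,B=62407762747471 -> Weierstrass 8071205834858,46986333065969 via alpha=14686112674078,beta=27477295573266.
Double-and-add over 11000101: 8-1 doublings, 4-1 additions; each step l_{T,T}/v_{2T} or l_{T,P'}/v at Q'+S for random S.
Result: e(P',Q') = 13680925342002 + 38591704179410*t + 8425499380104*t^2 + 39368360538004*t^3.
Hence e(P,Q) = 14698328590167 + 21888211746444*t + 27022233697237*t^2 + 11182056137617*t^3 in F_{67919830775623^4}^*.

14698328590167 + 21888211746444*t + 27022233697237*t^2 + 11182056137617*t^3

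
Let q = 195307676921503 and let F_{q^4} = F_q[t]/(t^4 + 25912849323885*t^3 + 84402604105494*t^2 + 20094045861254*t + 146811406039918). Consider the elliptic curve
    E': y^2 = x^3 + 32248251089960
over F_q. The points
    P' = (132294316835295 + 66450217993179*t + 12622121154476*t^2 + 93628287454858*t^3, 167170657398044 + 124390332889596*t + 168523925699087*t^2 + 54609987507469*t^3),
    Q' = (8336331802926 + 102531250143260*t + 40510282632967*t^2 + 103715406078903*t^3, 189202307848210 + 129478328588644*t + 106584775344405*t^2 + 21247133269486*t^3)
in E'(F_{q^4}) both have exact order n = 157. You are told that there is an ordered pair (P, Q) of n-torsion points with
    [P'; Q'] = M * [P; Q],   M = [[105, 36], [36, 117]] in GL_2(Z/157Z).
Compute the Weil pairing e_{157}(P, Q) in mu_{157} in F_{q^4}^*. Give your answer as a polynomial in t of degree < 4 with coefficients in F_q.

e_{157} is bilinear + alternating on E[157], so e_{157}(105*P + 36*Q, 36*P + 117*Q) = e_{157}(P,Q)^(105*117-36*36).
105*117 - 36*36 = 10989; reduced mod 157: det = 156, inverse 156.
n = 157 = (10011101)_2 (8 bits, wt 5); accumulate f_{157,P'}(Q'+S)/f_{157,P'}(S) along the 7-step ladder.
f_P(D_Q)/f_Q(D_P) = 6690440372265 + 138335827740041*t + 62642734922636*t^2 + 155832863349642*t^3.
Hence e(P,Q) = 32308101706639 + 181496247508152*t + 15613426607572*t^2 + 137568636401775*t^3 in F_{195307676921503^4}^*.

32308101706639 + 181496247508152*t + 15613426607572*t^2 + 137568636401775*t^3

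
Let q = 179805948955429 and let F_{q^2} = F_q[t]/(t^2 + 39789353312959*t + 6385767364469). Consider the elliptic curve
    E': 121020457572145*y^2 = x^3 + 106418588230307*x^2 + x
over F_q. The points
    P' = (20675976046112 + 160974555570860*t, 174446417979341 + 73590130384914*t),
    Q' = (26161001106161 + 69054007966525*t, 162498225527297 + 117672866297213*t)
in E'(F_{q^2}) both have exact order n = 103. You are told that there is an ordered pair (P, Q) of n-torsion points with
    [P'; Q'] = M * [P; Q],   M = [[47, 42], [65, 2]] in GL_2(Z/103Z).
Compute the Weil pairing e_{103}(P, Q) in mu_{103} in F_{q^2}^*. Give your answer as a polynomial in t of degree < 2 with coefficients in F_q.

18023155721515 + 29792009983682*t

e_{103} is bilinear + alternating on E[103], so e_{103}(47*P + 42*Q, 65*P + 2*Q) = e_{103}(P,Q)^(47*2-42*65).
Inverting 42 mod 103: 27. Thus e_{103}(P,Q) = e(P',Q')^{27}.
Set x_W=50115043027207*u+20556234895583, y_W=50115043027207*v; then E': y_W^2=x_W^3+153024131550055*x_W+101169611667625.
Double-and-add over 1100111: 7-1 doublings, 5-1 additions; each step l_{T,T}/v_{2T} or l_{T,P'}/v at Q'+S for random S.
Miller gives e_{103}(P',Q') = 78068834528717 + 13647989353369*t in F_{179805948955429^2}.
Thus e_{103}(P,Q) = 18023155721515 + 29792009983682*t.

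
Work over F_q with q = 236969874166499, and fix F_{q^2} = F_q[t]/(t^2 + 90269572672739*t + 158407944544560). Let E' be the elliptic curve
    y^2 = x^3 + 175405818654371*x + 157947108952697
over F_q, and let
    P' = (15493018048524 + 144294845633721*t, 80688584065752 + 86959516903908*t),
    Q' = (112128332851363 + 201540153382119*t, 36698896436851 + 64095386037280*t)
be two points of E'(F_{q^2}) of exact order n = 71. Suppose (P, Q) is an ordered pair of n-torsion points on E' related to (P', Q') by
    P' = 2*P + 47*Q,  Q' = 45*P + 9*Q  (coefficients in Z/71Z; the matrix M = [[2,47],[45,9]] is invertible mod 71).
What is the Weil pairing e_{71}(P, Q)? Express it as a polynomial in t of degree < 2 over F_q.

180019419947721 + 152390205438215*t

Under M = [[2,47],[45,9]] in GL_2(Z/71), e_{71}(P',Q') = e_{71}(P,Q)^(2*9-47*45 mod 71).
det M = 2*9 - 47*45 = -2097 = 33 (mod 71); 33^{-1} = 28 (mod 71).
7-bit Miller (1000111) on E'/F_{236969874166499} with a'=175405818654371, b'=157947108952697: accumulate tangent/chord ratios at Q'+S and P'+S'.
e_{71}(P',Q') = 179045966640408 + 205574985437524*t.
Hence e(P,Q) = 180019419947721 + 152390205438215*t in F_{236969874166499^2}^*.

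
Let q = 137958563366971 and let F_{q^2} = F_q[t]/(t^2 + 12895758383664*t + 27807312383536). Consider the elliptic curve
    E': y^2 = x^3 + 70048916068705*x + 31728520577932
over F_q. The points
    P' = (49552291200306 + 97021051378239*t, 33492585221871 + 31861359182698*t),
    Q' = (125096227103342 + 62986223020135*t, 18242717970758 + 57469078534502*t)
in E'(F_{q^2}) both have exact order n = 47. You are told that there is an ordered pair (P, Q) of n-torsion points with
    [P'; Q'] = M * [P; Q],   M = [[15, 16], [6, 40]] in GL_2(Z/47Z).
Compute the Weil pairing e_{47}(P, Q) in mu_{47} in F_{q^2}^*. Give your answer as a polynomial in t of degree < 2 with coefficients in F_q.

Alternating bilinearity on E[47] (values in mu_{47} in F_{137958563366971^2}) gives e(P',Q') = e(P,Q)^det(M).
det(M) mod 47 = 34; its inverse in (Z/47)^* is 18 (check: 34*18 mod 47 = 1).
Double-and-add over 101111: 6-1 doublings, 5-1 additions; each step l_{T,T}/v_{2T} or l_{T,P'}/v at Q'+S for random S.
Result: e(P',Q') = 76631006616501 + 92789688816833*t.
(76631006616501 + 92789688816833*t)^{18} mod (137958563366971,f) = 136928787879710 + 108841739531229*t.

136928787879710 + 108841739531229*t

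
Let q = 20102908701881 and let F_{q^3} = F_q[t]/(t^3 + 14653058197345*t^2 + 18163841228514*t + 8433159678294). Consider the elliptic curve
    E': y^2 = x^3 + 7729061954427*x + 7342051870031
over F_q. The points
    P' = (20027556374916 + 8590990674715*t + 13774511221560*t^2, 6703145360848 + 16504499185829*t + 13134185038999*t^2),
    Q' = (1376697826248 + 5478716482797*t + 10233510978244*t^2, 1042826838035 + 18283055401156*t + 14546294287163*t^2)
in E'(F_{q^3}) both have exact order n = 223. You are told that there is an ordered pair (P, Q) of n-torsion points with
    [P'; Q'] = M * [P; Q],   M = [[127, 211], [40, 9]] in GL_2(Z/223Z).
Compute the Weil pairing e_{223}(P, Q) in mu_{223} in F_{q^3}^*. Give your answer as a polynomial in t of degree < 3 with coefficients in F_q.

4748188078307 + 3146699347585*t + 17568290575216*t^2

Under M = [[127,211],[40,9]] in GL_2(Z/223), e_{223}(P',Q') = e_{223}(P,Q)^(127*9-211*40 mod 223).
So e_{223}(P,Q) = e_{223}(P',Q')^{18}, since 62*18 = 1 mod 223.
Miller loop for e_{223} over F_{20102908701881^3}: bits of 223 = 11011111; 7 double steps + 6 add steps, l/v at each.
So e_{223}(P',Q') = 6895141069526 + 1967025011805*t + 5500684400560*t^2.
Raise to 18: e(P,Q) = 4748188078307 + 3146699347585*t + 17568290575216*t^2 in mu_{223}.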